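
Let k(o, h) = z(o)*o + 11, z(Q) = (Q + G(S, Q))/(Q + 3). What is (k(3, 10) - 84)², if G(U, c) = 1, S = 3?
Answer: 5041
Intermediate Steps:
z(Q) = (1 + Q)/(3 + Q) (z(Q) = (Q + 1)/(Q + 3) = (1 + Q)/(3 + Q))
k(o, h) = 11 + o*(1 + o)/(3 + o) (k(o, h) = ((1 + o)/(3 + o))*o + 11 = o*(1 + o)/(3 + o) + 11 = 11 + o*(1 + o)/(3 + o))
(k(3, 10) - 84)² = ((33 + 3² + 12*3)/(3 + 3) - 84)² = ((33 + 9 + 36)/6 - 84)² = ((⅙)*78 - 84)² = (13 - 84)² = (-71)² = 5041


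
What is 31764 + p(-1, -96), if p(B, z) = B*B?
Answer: 31765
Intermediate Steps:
p(B, z) = B²
31764 + p(-1, -96) = 31764 + (-1)² = 31764 + 1 = 31765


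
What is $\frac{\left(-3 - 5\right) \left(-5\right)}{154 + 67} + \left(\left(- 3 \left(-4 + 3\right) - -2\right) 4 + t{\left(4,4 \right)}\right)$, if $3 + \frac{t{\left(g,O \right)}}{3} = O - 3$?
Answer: $\frac{3134}{221} \approx 14.181$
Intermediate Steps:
$t{\left(g,O \right)} = -18 + 3 O$ ($t{\left(g,O \right)} = -9 + 3 \left(O - 3\right) = -9 + 3 \left(-3 + O\right) = -9 + \left(-9 + 3 O\right) = -18 + 3 O$)
$\frac{\left(-3 - 5\right) \left(-5\right)}{154 + 67} + \left(\left(- 3 \left(-4 + 3\right) - -2\right) 4 + t{\left(4,4 \right)}\right) = \frac{\left(-3 - 5\right) \left(-5\right)}{154 + 67} + \left(\left(- 3 \left(-4 + 3\right) - -2\right) 4 + \left(-18 + 3 \cdot 4\right)\right) = \frac{\left(-8\right) \left(-5\right)}{221} + \left(\left(\left(-3\right) \left(-1\right) + 2\right) 4 + \left(-18 + 12\right)\right) = 40 \cdot \frac{1}{221} - \left(6 - \left(3 + 2\right) 4\right) = \frac{40}{221} + \left(5 \cdot 4 - 6\right) = \frac{40}{221} + \left(20 - 6\right) = \frac{40}{221} + 14 = \frac{3134}{221}$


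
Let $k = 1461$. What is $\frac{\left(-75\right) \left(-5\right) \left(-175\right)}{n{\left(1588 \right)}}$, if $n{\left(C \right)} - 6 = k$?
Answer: $- \frac{21875}{489} \approx -44.734$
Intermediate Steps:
$n{\left(C \right)} = 1467$ ($n{\left(C \right)} = 6 + 1461 = 1467$)
$\frac{\left(-75\right) \left(-5\right) \left(-175\right)}{n{\left(1588 \right)}} = \frac{\left(-75\right) \left(-5\right) \left(-175\right)}{1467} = 375 \left(-175\right) \frac{1}{1467} = \left(-65625\right) \frac{1}{1467} = - \frac{21875}{489}$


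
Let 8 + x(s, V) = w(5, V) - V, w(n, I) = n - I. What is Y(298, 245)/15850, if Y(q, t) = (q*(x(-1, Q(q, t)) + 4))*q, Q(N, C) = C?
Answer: -21712578/7925 ≈ -2739.8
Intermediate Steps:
x(s, V) = -3 - 2*V (x(s, V) = -8 + ((5 - V) - V) = -8 + (5 - 2*V) = -3 - 2*V)
Y(q, t) = q²*(1 - 2*t) (Y(q, t) = (q*((-3 - 2*t) + 4))*q = (q*(1 - 2*t))*q = q²*(1 - 2*t))
Y(298, 245)/15850 = (298²*(1 - 2*245))/15850 = (88804*(1 - 490))*(1/15850) = (88804*(-489))*(1/15850) = -43425156*1/15850 = -21712578/7925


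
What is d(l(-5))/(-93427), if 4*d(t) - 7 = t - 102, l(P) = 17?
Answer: 39/186854 ≈ 0.00020872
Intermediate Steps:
d(t) = -95/4 + t/4 (d(t) = 7/4 + (t - 102)/4 = 7/4 + (-102 + t)/4 = 7/4 + (-51/2 + t/4) = -95/4 + t/4)
d(l(-5))/(-93427) = (-95/4 + (1/4)*17)/(-93427) = (-95/4 + 17/4)*(-1/93427) = -39/2*(-1/93427) = 39/186854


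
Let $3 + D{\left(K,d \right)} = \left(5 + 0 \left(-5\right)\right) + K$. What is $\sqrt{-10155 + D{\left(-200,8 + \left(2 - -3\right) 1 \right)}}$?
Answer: $i \sqrt{10353} \approx 101.75 i$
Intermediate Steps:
$D{\left(K,d \right)} = 2 + K$ ($D{\left(K,d \right)} = -3 + \left(\left(5 + 0 \left(-5\right)\right) + K\right) = -3 + \left(\left(5 + 0\right) + K\right) = -3 + \left(5 + K\right) = 2 + K$)
$\sqrt{-10155 + D{\left(-200,8 + \left(2 - -3\right) 1 \right)}} = \sqrt{-10155 + \left(2 - 200\right)} = \sqrt{-10155 - 198} = \sqrt{-10353} = i \sqrt{10353}$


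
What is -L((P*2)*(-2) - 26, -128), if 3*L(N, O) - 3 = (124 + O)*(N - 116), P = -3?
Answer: -523/3 ≈ -174.33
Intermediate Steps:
L(N, O) = 1 + (-116 + N)*(124 + O)/3 (L(N, O) = 1 + ((124 + O)*(N - 116))/3 = 1 + ((124 + O)*(-116 + N))/3 = 1 + ((-116 + N)*(124 + O))/3 = 1 + (-116 + N)*(124 + O)/3)
-L((P*2)*(-2) - 26, -128) = -(-14381/3 - 116/3*(-128) + 124*(-3*2*(-2) - 26)/3 + (1/3)*(-3*2*(-2) - 26)*(-128)) = -(-14381/3 + 14848/3 + 124*(-6*(-2) - 26)/3 + (1/3)*(-6*(-2) - 26)*(-128)) = -(-14381/3 + 14848/3 + 124*(12 - 26)/3 + (1/3)*(12 - 26)*(-128)) = -(-14381/3 + 14848/3 + (124/3)*(-14) + (1/3)*(-14)*(-128)) = -(-14381/3 + 14848/3 - 1736/3 + 1792/3) = -1*523/3 = -523/3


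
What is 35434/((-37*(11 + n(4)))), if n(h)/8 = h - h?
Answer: -35434/407 ≈ -87.061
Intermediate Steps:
n(h) = 0 (n(h) = 8*(h - h) = 8*0 = 0)
35434/((-37*(11 + n(4)))) = 35434/((-37*(11 + 0))) = 35434/((-37*11)) = 35434/(-407) = 35434*(-1/407) = -35434/407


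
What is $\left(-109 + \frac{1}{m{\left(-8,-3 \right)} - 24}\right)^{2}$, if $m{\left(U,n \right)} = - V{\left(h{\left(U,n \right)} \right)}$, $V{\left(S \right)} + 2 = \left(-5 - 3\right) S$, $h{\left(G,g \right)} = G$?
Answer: $\frac{87890625}{7396} \approx 11884.0$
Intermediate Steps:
$V{\left(S \right)} = -2 - 8 S$ ($V{\left(S \right)} = -2 + \left(-5 - 3\right) S = -2 - 8 S$)
$m{\left(U,n \right)} = 2 + 8 U$ ($m{\left(U,n \right)} = - (-2 - 8 U) = 2 + 8 U$)
$\left(-109 + \frac{1}{m{\left(-8,-3 \right)} - 24}\right)^{2} = \left(-109 + \frac{1}{\left(2 + 8 \left(-8\right)\right) - 24}\right)^{2} = \left(-109 + \frac{1}{\left(2 - 64\right) - 24}\right)^{2} = \left(-109 + \frac{1}{-62 - 24}\right)^{2} = \left(-109 + \frac{1}{-86}\right)^{2} = \left(-109 - \frac{1}{86}\right)^{2} = \left(- \frac{9375}{86}\right)^{2} = \frac{87890625}{7396}$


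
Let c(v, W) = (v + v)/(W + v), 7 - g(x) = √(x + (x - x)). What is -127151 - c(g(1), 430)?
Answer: -13859462/109 ≈ -1.2715e+5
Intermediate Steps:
g(x) = 7 - √x (g(x) = 7 - √(x + (x - x)) = 7 - √(x + 0) = 7 - √x)
c(v, W) = 2*v/(W + v) (c(v, W) = (2*v)/(W + v) = 2*v/(W + v))
-127151 - c(g(1), 430) = -127151 - 2*(7 - √1)/(430 + (7 - √1)) = -127151 - 2*(7 - 1*1)/(430 + (7 - 1*1)) = -127151 - 2*(7 - 1)/(430 + (7 - 1)) = -127151 - 2*6/(430 + 6) = -127151 - 2*6/436 = -127151 - 1*3/109 = -127151 - 3/109 = -13859462/109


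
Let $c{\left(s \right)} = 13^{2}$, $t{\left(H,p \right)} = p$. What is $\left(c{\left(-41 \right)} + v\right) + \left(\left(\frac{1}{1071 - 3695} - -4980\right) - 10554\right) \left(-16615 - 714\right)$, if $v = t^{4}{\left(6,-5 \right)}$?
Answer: $\frac{253459104689}{2624} \approx 9.6593 \cdot 10^{7}$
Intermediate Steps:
$c{\left(s \right)} = 169$
$v = 625$ ($v = \left(-5\right)^{4} = 625$)
$\left(c{\left(-41 \right)} + v\right) + \left(\left(\frac{1}{1071 - 3695} - -4980\right) - 10554\right) \left(-16615 - 714\right) = \left(169 + 625\right) + \left(\left(\frac{1}{1071 - 3695} - -4980\right) - 10554\right) \left(-16615 - 714\right) = 794 + \left(\left(\frac{1}{-2624} + 4980\right) - 10554\right) \left(-17329\right) = 794 + \left(\left(- \frac{1}{2624} + 4980\right) - 10554\right) \left(-17329\right) = 794 + \left(\frac{13067519}{2624} - 10554\right) \left(-17329\right) = 794 - - \frac{253457021233}{2624} = 794 + \frac{253457021233}{2624} = \frac{253459104689}{2624}$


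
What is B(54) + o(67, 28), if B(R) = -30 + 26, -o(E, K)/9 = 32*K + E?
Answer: -8671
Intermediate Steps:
o(E, K) = -288*K - 9*E (o(E, K) = -9*(32*K + E) = -9*(E + 32*K) = -288*K - 9*E)
B(R) = -4
B(54) + o(67, 28) = -4 + (-288*28 - 9*67) = -4 + (-8064 - 603) = -4 - 8667 = -8671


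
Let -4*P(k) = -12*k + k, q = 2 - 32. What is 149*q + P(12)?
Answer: -4437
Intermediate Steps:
q = -30
P(k) = 11*k/4 (P(k) = -(-12*k + k)/4 = -(-11)*k/4 = 11*k/4)
149*q + P(12) = 149*(-30) + (11/4)*12 = -4470 + 33 = -4437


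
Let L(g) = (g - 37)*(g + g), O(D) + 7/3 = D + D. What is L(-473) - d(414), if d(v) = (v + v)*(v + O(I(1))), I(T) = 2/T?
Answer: 138288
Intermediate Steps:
O(D) = -7/3 + 2*D (O(D) = -7/3 + (D + D) = -7/3 + 2*D)
L(g) = 2*g*(-37 + g) (L(g) = (-37 + g)*(2*g) = 2*g*(-37 + g))
d(v) = 2*v*(5/3 + v) (d(v) = (v + v)*(v + (-7/3 + 2*(2/1))) = (2*v)*(v + (-7/3 + 2*(2*1))) = (2*v)*(v + (-7/3 + 2*2)) = (2*v)*(v + (-7/3 + 4)) = (2*v)*(v + 5/3) = (2*v)*(5/3 + v) = 2*v*(5/3 + v))
L(-473) - d(414) = 2*(-473)*(-37 - 473) - 2*414*(5 + 3*414)/3 = 2*(-473)*(-510) - 2*414*(5 + 1242)/3 = 482460 - 2*414*1247/3 = 482460 - 1*344172 = 482460 - 344172 = 138288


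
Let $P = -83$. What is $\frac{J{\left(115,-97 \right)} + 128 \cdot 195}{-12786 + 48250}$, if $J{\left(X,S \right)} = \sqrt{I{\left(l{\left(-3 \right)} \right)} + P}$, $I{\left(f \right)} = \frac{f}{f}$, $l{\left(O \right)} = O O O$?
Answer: $\frac{240}{341} + \frac{i \sqrt{82}}{35464} \approx 0.70381 + 0.00025534 i$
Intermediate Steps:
$l{\left(O \right)} = O^{3}$ ($l{\left(O \right)} = O^{2} O = O^{3}$)
$I{\left(f \right)} = 1$
$J{\left(X,S \right)} = i \sqrt{82}$ ($J{\left(X,S \right)} = \sqrt{1 - 83} = \sqrt{-82} = i \sqrt{82}$)
$\frac{J{\left(115,-97 \right)} + 128 \cdot 195}{-12786 + 48250} = \frac{i \sqrt{82} + 128 \cdot 195}{-12786 + 48250} = \frac{i \sqrt{82} + 24960}{35464} = \left(24960 + i \sqrt{82}\right) \frac{1}{35464} = \frac{240}{341} + \frac{i \sqrt{82}}{35464}$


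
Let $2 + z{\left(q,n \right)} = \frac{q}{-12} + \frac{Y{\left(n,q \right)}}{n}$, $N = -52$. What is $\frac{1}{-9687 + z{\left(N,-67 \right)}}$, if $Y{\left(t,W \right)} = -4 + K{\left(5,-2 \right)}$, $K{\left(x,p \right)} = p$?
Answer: $- \frac{201}{1946600} \approx -0.00010326$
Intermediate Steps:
$Y{\left(t,W \right)} = -6$ ($Y{\left(t,W \right)} = -4 - 2 = -6$)
$z{\left(q,n \right)} = -2 - \frac{6}{n} - \frac{q}{12}$ ($z{\left(q,n \right)} = -2 + \left(\frac{q}{-12} - \frac{6}{n}\right) = -2 + \left(q \left(- \frac{1}{12}\right) - \frac{6}{n}\right) = -2 - \left(\frac{6}{n} + \frac{q}{12}\right) = -2 - \frac{6}{n} - \frac{q}{12}$)
$\frac{1}{-9687 + z{\left(N,-67 \right)}} = \frac{1}{-9687 - \left(- \frac{7}{3} - \frac{6}{67}\right)} = \frac{1}{-9687 - - \frac{487}{201}} = \frac{1}{-9687 + \left(-2 + \frac{6}{67} + \frac{13}{3}\right)} = \frac{1}{-9687 + \frac{487}{201}} = \frac{1}{- \frac{1946600}{201}} = - \frac{201}{1946600}$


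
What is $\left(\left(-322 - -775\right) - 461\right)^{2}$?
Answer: $64$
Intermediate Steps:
$\left(\left(-322 - -775\right) - 461\right)^{2} = \left(\left(-322 + 775\right) - 461\right)^{2} = \left(453 - 461\right)^{2} = \left(-8\right)^{2} = 64$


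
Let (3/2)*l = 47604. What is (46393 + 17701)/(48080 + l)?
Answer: 32047/39908 ≈ 0.80302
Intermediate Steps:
l = 31736 (l = (2/3)*47604 = 31736)
(46393 + 17701)/(48080 + l) = (46393 + 17701)/(48080 + 31736) = 64094/79816 = 64094*(1/79816) = 32047/39908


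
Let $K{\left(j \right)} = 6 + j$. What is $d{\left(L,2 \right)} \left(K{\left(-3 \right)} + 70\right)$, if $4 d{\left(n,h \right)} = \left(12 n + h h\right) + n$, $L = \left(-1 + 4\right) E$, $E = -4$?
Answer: $-2774$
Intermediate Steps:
$L = -12$ ($L = \left(-1 + 4\right) \left(-4\right) = 3 \left(-4\right) = -12$)
$d{\left(n,h \right)} = \frac{h^{2}}{4} + \frac{13 n}{4}$ ($d{\left(n,h \right)} = \frac{\left(12 n + h h\right) + n}{4} = \frac{\left(12 n + h^{2}\right) + n}{4} = \frac{\left(h^{2} + 12 n\right) + n}{4} = \frac{h^{2} + 13 n}{4} = \frac{h^{2}}{4} + \frac{13 n}{4}$)
$d{\left(L,2 \right)} \left(K{\left(-3 \right)} + 70\right) = \left(\frac{2^{2}}{4} + \frac{13}{4} \left(-12\right)\right) \left(\left(6 - 3\right) + 70\right) = \left(\frac{1}{4} \cdot 4 - 39\right) \left(3 + 70\right) = \left(1 - 39\right) 73 = \left(-38\right) 73 = -2774$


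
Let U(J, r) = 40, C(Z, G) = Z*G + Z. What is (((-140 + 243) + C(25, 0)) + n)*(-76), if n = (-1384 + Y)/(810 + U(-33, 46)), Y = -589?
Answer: -4059426/425 ≈ -9551.6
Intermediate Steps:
C(Z, G) = Z + G*Z (C(Z, G) = G*Z + Z = Z + G*Z)
n = -1973/850 (n = (-1384 - 589)/(810 + 40) = -1973/850 ≈ -2.3212)
(((-140 + 243) + C(25, 0)) + n)*(-76) = (((-140 + 243) + 25*(1 + 0)) - 1973/850)*(-76) = ((103 + 25*1) - 1973/850)*(-76) = ((103 + 25) - 1973/850)*(-76) = (128 - 1973/850)*(-76) = (106827/850)*(-76) = -4059426/425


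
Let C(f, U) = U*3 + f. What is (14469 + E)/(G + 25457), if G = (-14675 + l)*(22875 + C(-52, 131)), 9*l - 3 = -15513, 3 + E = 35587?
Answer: -150159/1142034749 ≈ -0.00013148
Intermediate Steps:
C(f, U) = f + 3*U (C(f, U) = 3*U + f = f + 3*U)
E = 35584 (E = -3 + 35587 = 35584)
l = -5170/3 (l = 1/3 + (1/9)*(-15513) = 1/3 - 5171/3 = -5170/3 ≈ -1723.3)
G = -1142111120/3 (G = (-14675 - 5170/3)*(22875 + (-52 + 3*131)) = -49195*(22875 + (-52 + 393))/3 = -49195*(22875 + 341)/3 = -49195/3*23216 = -1142111120/3 ≈ -3.8070e+8)
(14469 + E)/(G + 25457) = (14469 + 35584)/(-1142111120/3 + 25457) = 50053/(-1142034749/3) = 50053*(-3/1142034749) = -150159/1142034749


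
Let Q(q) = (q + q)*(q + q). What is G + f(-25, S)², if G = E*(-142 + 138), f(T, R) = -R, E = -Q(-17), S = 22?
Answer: 5108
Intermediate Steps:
Q(q) = 4*q² (Q(q) = (2*q)*(2*q) = 4*q²)
E = -1156 (E = -4*(-17)² = -4*289 = -1*1156 = -1156)
G = 4624 (G = -1156*(-142 + 138) = -1156*(-4) = 4624)
G + f(-25, S)² = 4624 + (-1*22)² = 4624 + (-22)² = 4624 + 484 = 5108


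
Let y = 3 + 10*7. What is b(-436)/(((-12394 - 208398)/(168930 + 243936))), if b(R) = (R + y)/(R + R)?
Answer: -6812289/8751392 ≈ -0.77842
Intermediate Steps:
y = 73 (y = 3 + 70 = 73)
b(R) = (73 + R)/(2*R) (b(R) = (R + 73)/(R + R) = (73 + R)/((2*R)) = (73 + R)*(1/(2*R)) = (73 + R)/(2*R))
b(-436)/(((-12394 - 208398)/(168930 + 243936))) = ((½)*(73 - 436)/(-436))/(((-12394 - 208398)/(168930 + 243936))) = ((½)*(-1/436)*(-363))/((-220792/412866)) = 363/(872*((-220792*1/412866))) = 363/(872*(-110396/206433)) = (363/872)*(-206433/110396) = -6812289/8751392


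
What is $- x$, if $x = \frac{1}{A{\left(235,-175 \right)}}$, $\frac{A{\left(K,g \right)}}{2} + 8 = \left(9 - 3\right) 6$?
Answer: $- \frac{1}{56} \approx -0.017857$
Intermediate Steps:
$A{\left(K,g \right)} = 56$ ($A{\left(K,g \right)} = -16 + 2 \left(9 - 3\right) 6 = -16 + 2 \cdot 6 \cdot 6 = -16 + 2 \cdot 36 = -16 + 72 = 56$)
$x = \frac{1}{56} \approx 0.017857$
$- x = \left(-1\right) \frac{1}{56} = - \frac{1}{56}$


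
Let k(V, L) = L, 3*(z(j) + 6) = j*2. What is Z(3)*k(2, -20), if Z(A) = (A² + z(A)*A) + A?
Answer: 0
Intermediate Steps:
z(j) = -6 + 2*j/3 (z(j) = -6 + (j*2)/3 = -6 + (2*j)/3 = -6 + 2*j/3)
Z(A) = A + A² + A*(-6 + 2*A/3) (Z(A) = (A² + (-6 + 2*A/3)*A) + A = (A² + A*(-6 + 2*A/3)) + A = A + A² + A*(-6 + 2*A/3))
Z(3)*k(2, -20) = ((5/3)*3*(-3 + 3))*(-20) = ((5/3)*3*0)*(-20) = 0*(-20) = 0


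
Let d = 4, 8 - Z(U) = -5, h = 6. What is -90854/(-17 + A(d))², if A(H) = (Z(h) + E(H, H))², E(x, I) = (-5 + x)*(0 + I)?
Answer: -45427/2048 ≈ -22.181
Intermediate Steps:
Z(U) = 13 (Z(U) = 8 - 1*(-5) = 8 + 5 = 13)
E(x, I) = I*(-5 + x) (E(x, I) = (-5 + x)*I = I*(-5 + x))
A(H) = (13 + H*(-5 + H))²
-90854/(-17 + A(d))² = -90854/(-17 + (13 + 4*(-5 + 4))²)² = -90854/(-17 + (13 + 4*(-1))²)² = -90854/(-17 + (13 - 4)²)² = -90854/(-17 + 9²)² = -90854/(-17 + 81)² = -90854/(64²) = -90854/4096 = -90854*1/4096 = -45427/2048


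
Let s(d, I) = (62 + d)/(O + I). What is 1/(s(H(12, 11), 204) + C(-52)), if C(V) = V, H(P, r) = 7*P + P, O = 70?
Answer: -137/7045 ≈ -0.019446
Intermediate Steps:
H(P, r) = 8*P
s(d, I) = (62 + d)/(70 + I)
1/(s(H(12, 11), 204) + C(-52)) = 1/((62 + 8*12)/(70 + 204) - 52) = 1/((62 + 96)/274 - 52) = 1/((1/274)*158 - 52) = 1/(79/137 - 52) = 1/(-7045/137) = -137/7045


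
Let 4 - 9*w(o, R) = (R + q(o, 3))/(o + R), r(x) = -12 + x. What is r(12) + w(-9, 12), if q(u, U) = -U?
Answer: 1/9 ≈ 0.11111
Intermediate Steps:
w(o, R) = 4/9 - (-3 + R)/(9*(R + o)) (w(o, R) = 4/9 - (R - 1*3)/(9*(o + R)) = 4/9 - (R - 3)/(9*(R + o)) = 4/9 - (-3 + R)/(9*(R + o)))
r(12) + w(-9, 12) = (-12 + 12) + (3 + 3*12 + 4*(-9))/(9*(12 - 9)) = 0 + (1/9)*(3 + 36 - 36)/3 = 0 + (1/9)*(1/3)*3 = 0 + 1/9 = 1/9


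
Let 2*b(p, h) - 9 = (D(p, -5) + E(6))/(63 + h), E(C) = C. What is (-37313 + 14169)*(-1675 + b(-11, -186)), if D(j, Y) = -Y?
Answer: 4755559688/123 ≈ 3.8663e+7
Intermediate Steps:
b(p, h) = 9/2 + 11/(2*(63 + h)) (b(p, h) = 9/2 + ((-1*(-5) + 6)/(63 + h))/2 = 9/2 + ((5 + 6)/(63 + h))/2 = 9/2 + (11/(63 + h))/2 = 9/2 + 11/(2*(63 + h)))
(-37313 + 14169)*(-1675 + b(-11, -186)) = (-37313 + 14169)*(-1675 + (578 + 9*(-186))/(2*(63 - 186))) = -23144*(-1675 + (1/2)*(578 - 1674)/(-123)) = -23144*(-1675 + (1/2)*(-1/123)*(-1096)) = -23144*(-1675 + 548/123) = -23144*(-205477/123) = 4755559688/123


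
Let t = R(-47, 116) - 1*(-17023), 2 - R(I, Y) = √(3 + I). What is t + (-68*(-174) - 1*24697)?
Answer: 4160 - 2*I*√11 ≈ 4160.0 - 6.6332*I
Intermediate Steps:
R(I, Y) = 2 - √(3 + I)
t = 17025 - 2*I*√11 (t = (2 - √(3 - 47)) - 1*(-17023) = (2 - √(-44)) + 17023 = (2 - 2*I*√11) + 17023 = 17025 - 2*I*√11 ≈ 17025.0 - 6.6332*I)
t + (-68*(-174) - 1*24697) = (17025 - 2*I*√11) + (-68*(-174) - 1*24697) = (17025 - 2*I*√11) + (11832 - 24697) = (17025 - 2*I*√11) - 12865 = 4160 - 2*I*√11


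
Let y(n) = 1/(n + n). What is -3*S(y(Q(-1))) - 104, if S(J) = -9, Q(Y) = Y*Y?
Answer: -77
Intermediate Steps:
Q(Y) = Y**2
y(n) = 1/(2*n)
-3*S(y(Q(-1))) - 104 = -3*(-9) - 104 = 27 - 104 = -77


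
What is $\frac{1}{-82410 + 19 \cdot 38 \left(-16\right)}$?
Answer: $- \frac{1}{93962} \approx -1.0643 \cdot 10^{-5}$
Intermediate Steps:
$\frac{1}{-82410 + 19 \cdot 38 \left(-16\right)} = \frac{1}{-82410 + 722 \left(-16\right)} = \frac{1}{-82410 - 11552} = \frac{1}{-93962} = - \frac{1}{93962}$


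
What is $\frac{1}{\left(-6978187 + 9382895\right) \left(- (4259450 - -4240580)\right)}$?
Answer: $- \frac{1}{20440090141240} \approx -4.8923 \cdot 10^{-14}$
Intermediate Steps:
$\frac{1}{\left(-6978187 + 9382895\right) \left(- (4259450 - -4240580)\right)} = \frac{1}{2404708 \left(- (4259450 + 4240580)\right)} = \frac{1}{2404708 \left(\left(-1\right) 8500030\right)} = \frac{1}{2404708 \left(-8500030\right)} = \frac{1}{2404708} \left(- \frac{1}{8500030}\right) = - \frac{1}{20440090141240}$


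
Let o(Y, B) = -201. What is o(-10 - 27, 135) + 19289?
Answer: 19088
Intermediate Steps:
o(-10 - 27, 135) + 19289 = -201 + 19289 = 19088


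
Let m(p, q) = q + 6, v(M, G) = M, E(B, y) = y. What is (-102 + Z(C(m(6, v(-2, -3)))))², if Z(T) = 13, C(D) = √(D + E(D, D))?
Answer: 7921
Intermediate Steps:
m(p, q) = 6 + q
C(D) = √2*√D (C(D) = √(D + D) = √(2*D) = √2*√D)
(-102 + Z(C(m(6, v(-2, -3)))))² = (-102 + 13)² = (-89)² = 7921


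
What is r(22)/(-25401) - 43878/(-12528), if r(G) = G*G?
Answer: 61582307/17679096 ≈ 3.4833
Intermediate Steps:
r(G) = G²
r(22)/(-25401) - 43878/(-12528) = 22²/(-25401) - 43878/(-12528) = 484*(-1/25401) - 43878*(-1/12528) = -484/25401 + 7313/2088 = 61582307/17679096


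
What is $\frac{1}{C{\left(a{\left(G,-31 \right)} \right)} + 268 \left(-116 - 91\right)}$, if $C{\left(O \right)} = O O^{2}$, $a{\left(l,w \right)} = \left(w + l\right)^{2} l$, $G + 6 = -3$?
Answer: $- \frac{1}{2985984055476} \approx -3.349 \cdot 10^{-13}$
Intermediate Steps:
$G = -9$ ($G = -6 - 3 = -9$)
$a{\left(l,w \right)} = l \left(l + w\right)^{2}$ ($a{\left(l,w \right)} = \left(l + w\right)^{2} l = l \left(l + w\right)^{2}$)
$C{\left(O \right)} = O^{3}$
$\frac{1}{C{\left(a{\left(G,-31 \right)} \right)} + 268 \left(-116 - 91\right)} = \frac{1}{\left(- 9 \left(-9 - 31\right)^{2}\right)^{3} + 268 \left(-116 - 91\right)} = \frac{1}{\left(- 9 \left(-40\right)^{2}\right)^{3} + 268 \left(-207\right)} = \frac{1}{\left(\left(-9\right) 1600\right)^{3} - 55476} = \frac{1}{\left(-14400\right)^{3} - 55476} = \frac{1}{-2985984000000 - 55476} = \frac{1}{-2985984055476} = - \frac{1}{2985984055476}$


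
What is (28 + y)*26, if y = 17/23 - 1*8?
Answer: 12402/23 ≈ 539.22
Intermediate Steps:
y = -167/23 (y = 17*(1/23) - 8 = 17/23 - 8 = -167/23 ≈ -7.2609)
(28 + y)*26 = (28 - 167/23)*26 = (477/23)*26 = 12402/23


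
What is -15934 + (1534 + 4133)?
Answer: -10267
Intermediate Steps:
-15934 + (1534 + 4133) = -15934 + 5667 = -10267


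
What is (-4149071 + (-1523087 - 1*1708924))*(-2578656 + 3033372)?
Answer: -3356296082712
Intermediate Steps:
(-4149071 + (-1523087 - 1*1708924))*(-2578656 + 3033372) = (-4149071 + (-1523087 - 1708924))*454716 = (-4149071 - 3232011)*454716 = -7381082*454716 = -3356296082712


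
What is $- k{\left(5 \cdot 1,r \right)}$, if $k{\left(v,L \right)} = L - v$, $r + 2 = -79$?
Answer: $86$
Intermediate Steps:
$r = -81$ ($r = -2 - 79 = -81$)
$- k{\left(5 \cdot 1,r \right)} = - (-81 - 5 \cdot 1) = - (-81 - 5) = \left(-1\right) \left(-86\right) = 86$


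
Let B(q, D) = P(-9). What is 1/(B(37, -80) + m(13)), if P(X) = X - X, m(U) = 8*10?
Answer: 1/80 ≈ 0.012500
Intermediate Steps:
m(U) = 80
P(X) = 0
B(q, D) = 0
1/(B(37, -80) + m(13)) = 1/(0 + 80) = 1/80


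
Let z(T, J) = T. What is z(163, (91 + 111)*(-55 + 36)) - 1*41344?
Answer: -41181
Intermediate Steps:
z(163, (91 + 111)*(-55 + 36)) - 1*41344 = 163 - 1*41344 = 163 - 41344 = -41181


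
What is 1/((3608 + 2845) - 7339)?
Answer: -1/886 ≈ -0.0011287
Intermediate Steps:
1/((3608 + 2845) - 7339) = 1/(6453 - 7339) = 1/(-886) = -1/886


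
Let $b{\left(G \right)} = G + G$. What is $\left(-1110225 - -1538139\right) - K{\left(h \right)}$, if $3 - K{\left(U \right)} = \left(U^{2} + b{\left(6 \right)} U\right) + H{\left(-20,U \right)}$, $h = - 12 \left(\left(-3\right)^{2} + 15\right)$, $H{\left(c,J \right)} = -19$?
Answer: $507380$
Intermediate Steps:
$b{\left(G \right)} = 2 G$
$h = -288$ ($h = - 12 \left(9 + 15\right) = \left(-12\right) 24 = -288$)
$K{\left(U \right)} = 22 - U^{2} - 12 U$ ($K{\left(U \right)} = 3 - \left(\left(U^{2} + 2 \cdot 6 U\right) - 19\right) = 3 - \left(\left(U^{2} + 12 U\right) - 19\right) = 3 - \left(-19 + U^{2} + 12 U\right) = 22 - U^{2} - 12 U$)
$\left(-1110225 - -1538139\right) - K{\left(h \right)} = \left(-1110225 - -1538139\right) - \left(22 - \left(-288\right)^{2} - -3456\right) = \left(-1110225 + 1538139\right) - \left(22 - 82944 + 3456\right) = 427914 - \left(22 - 82944 + 3456\right) = 427914 - -79466 = 427914 + 79466 = 507380$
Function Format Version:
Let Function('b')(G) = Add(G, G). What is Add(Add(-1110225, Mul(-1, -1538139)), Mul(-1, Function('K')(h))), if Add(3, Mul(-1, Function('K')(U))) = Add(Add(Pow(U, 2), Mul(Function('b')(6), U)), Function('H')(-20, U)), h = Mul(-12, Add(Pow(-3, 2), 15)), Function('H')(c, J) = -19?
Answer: 507380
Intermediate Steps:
Function('b')(G) = Mul(2, G)
h = -288 (h = Mul(-12, Add(9, 15)) = Mul(-12, 24) = -288)
Function('K')(U) = Add(22, Mul(-1, Pow(U, 2)), Mul(-12, U)) (Function('K')(U) = Add(3, Mul(-1, Add(Add(Pow(U, 2), Mul(Mul(2, 6), U)), -19))) = Add(3, Mul(-1, Add(Add(Pow(U, 2), Mul(12, U)), -19))) = Add(3, Mul(-1, Add(-19, Pow(U, 2), Mul(12, U)))) = Add(3, Add(19, Mul(-1, Pow(U, 2)), Mul(-12, U))) = Add(22, Mul(-1, Pow(U, 2)), Mul(-12, U)))
Add(Add(-1110225, Mul(-1, -1538139)), Mul(-1, Function('K')(h))) = Add(Add(-1110225, Mul(-1, -1538139)), Mul(-1, Add(22, Mul(-1, Pow(-288, 2)), Mul(-12, -288)))) = Add(Add(-1110225, 1538139), Mul(-1, Add(22, Mul(-1, 82944), 3456))) = Add(427914, Mul(-1, Add(22, -82944, 3456))) = Add(427914, Mul(-1, -79466)) = Add(427914, 79466) = 507380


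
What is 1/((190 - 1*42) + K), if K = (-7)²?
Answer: 1/197 ≈ 0.0050761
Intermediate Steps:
K = 49
1/((190 - 1*42) + K) = 1/((190 - 1*42) + 49) = 1/((190 - 42) + 49) = 1/(148 + 49) = 1/197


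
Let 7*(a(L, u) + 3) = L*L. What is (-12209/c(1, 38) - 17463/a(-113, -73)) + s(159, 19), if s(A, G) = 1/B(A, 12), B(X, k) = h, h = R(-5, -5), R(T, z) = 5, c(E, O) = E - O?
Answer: 756058751/2358380 ≈ 320.58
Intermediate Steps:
h = 5
a(L, u) = -3 + L²/7 (a(L, u) = -3 + (L*L)/7 = -3 + L²/7)
B(X, k) = 5
s(A, G) = ⅕ (s(A, G) = 1/5 = ⅕)
(-12209/c(1, 38) - 17463/a(-113, -73)) + s(159, 19) = (-12209/(1 - 1*38) - 17463/(-3 + (⅐)*(-113)²)) + ⅕ = (-12209/(1 - 38) - 17463/(-3 + (⅐)*12769)) + ⅕ = (-12209/(-37) - 17463/(-3 + 12769/7)) + ⅕ = (-12209*(-1/37) - 17463/12748/7) + ⅕ = (12209/37 - 17463*7/12748) + ⅕ = (12209/37 - 122241/12748) + ⅕ = 151117415/471676 + ⅕ = 756058751/2358380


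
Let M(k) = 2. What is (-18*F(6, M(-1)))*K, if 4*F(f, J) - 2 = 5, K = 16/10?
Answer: -252/5 ≈ -50.400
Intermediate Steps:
K = 8/5 (K = 16*(⅒) = 8/5 ≈ 1.6000)
F(f, J) = 7/4 (F(f, J) = ½ + (¼)*5 = ½ + 5/4 = 7/4)
(-18*F(6, M(-1)))*K = -18*7/4*(8/5) = -63/2*8/5 = -252/5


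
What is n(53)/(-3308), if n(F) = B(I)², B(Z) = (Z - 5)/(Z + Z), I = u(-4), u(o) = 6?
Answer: -1/476352 ≈ -2.0993e-6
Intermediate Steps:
I = 6
B(Z) = (-5 + Z)/(2*Z) (B(Z) = (-5 + Z)/((2*Z)) = (-5 + Z)*(1/(2*Z)) = (-5 + Z)/(2*Z))
n(F) = 1/144 (n(F) = ((½)*(-5 + 6)/6)² = ((½)*(⅙)*1)² = (1/12)² = 1/144)
n(53)/(-3308) = (1/144)/(-3308) = (1/144)*(-1/3308) = -1/476352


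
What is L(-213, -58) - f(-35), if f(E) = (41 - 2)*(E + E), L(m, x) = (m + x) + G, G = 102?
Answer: 2561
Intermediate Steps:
L(m, x) = 102 + m + x (L(m, x) = (m + x) + 102 = 102 + m + x)
f(E) = 78*E (f(E) = 39*(2*E) = 78*E)
L(-213, -58) - f(-35) = (102 - 213 - 58) - 78*(-35) = -169 - 1*(-2730) = -169 + 2730 = 2561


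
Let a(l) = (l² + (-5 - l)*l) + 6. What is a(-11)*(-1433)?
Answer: -87413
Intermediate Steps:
a(l) = 6 + l² + l*(-5 - l) (a(l) = (l² + l*(-5 - l)) + 6 = 6 + l² + l*(-5 - l))
a(-11)*(-1433) = (6 - 5*(-11))*(-1433) = (6 + 55)*(-1433) = 61*(-1433) = -87413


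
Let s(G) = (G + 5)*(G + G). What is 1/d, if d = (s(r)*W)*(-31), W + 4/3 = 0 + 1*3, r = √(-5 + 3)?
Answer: 3*√2/(620*(√2 - 5*I)) ≈ 0.00035842 + 0.0012672*I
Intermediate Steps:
r = I*√2 (r = √(-2) = I*√2 ≈ 1.4142*I)
s(G) = 2*G*(5 + G) (s(G) = (5 + G)*(2*G) = 2*G*(5 + G))
W = 5/3 (W = -4/3 + (0 + 1*3) = -4/3 + (0 + 3) = -4/3 + 3 = 5/3 ≈ 1.6667)
d = -310*I*√2*(5 + I*√2)/3 (d = ((2*(I*√2)*(5 + I*√2))*(5/3))*(-31) = ((2*I*√2*(5 + I*√2))*(5/3))*(-31) = (10*I*√2*(5 + I*√2)/3)*(-31) = -310*I*√2*(5 + I*√2)/3 ≈ 206.67 - 730.68*I)
1/d = 1/(620/3 - 1550*I*√2/3)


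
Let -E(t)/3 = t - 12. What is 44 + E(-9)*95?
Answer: 6029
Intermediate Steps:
E(t) = 36 - 3*t (E(t) = -3*(t - 12) = -3*(-12 + t) = 36 - 3*t)
44 + E(-9)*95 = 44 + (36 - 3*(-9))*95 = 44 + (36 + 27)*95 = 44 + 63*95 = 44 + 5985 = 6029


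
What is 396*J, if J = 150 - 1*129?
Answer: 8316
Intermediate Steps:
J = 21 (J = 150 - 129 = 21)
396*J = 396*21 = 8316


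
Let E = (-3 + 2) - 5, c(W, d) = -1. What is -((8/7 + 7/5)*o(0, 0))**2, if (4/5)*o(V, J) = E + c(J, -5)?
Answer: -7921/16 ≈ -495.06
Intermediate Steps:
E = -6 (E = -1 - 5 = -6)
o(V, J) = -35/4 (o(V, J) = 5*(-6 - 1)/4 = (5/4)*(-7) = -35/4)
-((8/7 + 7/5)*o(0, 0))**2 = -((8/7 + 7/5)*(-35/4))**2 = -((89/35)*(-35/4))**2 = -(-89/4)**2 = -1*7921/16 = -7921/16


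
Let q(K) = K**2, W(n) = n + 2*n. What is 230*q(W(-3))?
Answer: 18630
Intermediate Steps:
W(n) = 3*n
230*q(W(-3)) = 230*(3*(-3))**2 = 230*(-9)**2 = 230*81 = 18630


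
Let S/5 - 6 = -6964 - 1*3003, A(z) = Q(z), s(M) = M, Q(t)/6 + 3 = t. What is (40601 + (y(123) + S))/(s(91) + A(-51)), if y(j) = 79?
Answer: 9125/233 ≈ 39.163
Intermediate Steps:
Q(t) = -18 + 6*t
A(z) = -18 + 6*z
S = -49805 (S = 30 + 5*(-6964 - 1*3003) = 30 + 5*(-6964 - 3003) = 30 + 5*(-9967) = 30 - 49835 = -49805)
(40601 + (y(123) + S))/(s(91) + A(-51)) = (40601 + (79 - 49805))/(91 + (-18 + 6*(-51))) = (40601 - 49726)/(91 + (-18 - 306)) = -9125/(91 - 324) = -9125/(-233) = -9125*(-1/233) = 9125/233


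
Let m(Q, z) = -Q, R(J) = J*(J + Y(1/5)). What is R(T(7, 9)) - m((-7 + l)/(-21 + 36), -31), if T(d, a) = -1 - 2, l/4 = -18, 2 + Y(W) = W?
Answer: 137/15 ≈ 9.1333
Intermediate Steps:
Y(W) = -2 + W
l = -72 (l = 4*(-18) = -72)
T(d, a) = -3
R(J) = J*(-9/5 + J) (R(J) = J*(J + (-2 + 1/5)) = J*(J + (-2 + ⅕)) = J*(J - 9/5) = J*(-9/5 + J))
R(T(7, 9)) - m((-7 + l)/(-21 + 36), -31) = (⅕)*(-3)*(-9 + 5*(-3)) - (-1)*(-7 - 72)/(-21 + 36) = (⅕)*(-3)*(-9 - 15) - (-1)*(-79/15) = (⅕)*(-3)*(-24) - (-1)*(-79*1/15) = 72/5 - (-1)*(-79)/15 = 72/5 - 1*79/15 = 72/5 - 79/15 = 137/15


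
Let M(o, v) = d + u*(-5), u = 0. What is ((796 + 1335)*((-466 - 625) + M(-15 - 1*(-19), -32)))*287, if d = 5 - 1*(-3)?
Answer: -662359551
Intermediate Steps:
d = 8 (d = 5 + 3 = 8)
M(o, v) = 8 (M(o, v) = 8 + 0*(-5) = 8 + 0 = 8)
((796 + 1335)*((-466 - 625) + M(-15 - 1*(-19), -32)))*287 = ((796 + 1335)*((-466 - 625) + 8))*287 = (2131*(-1091 + 8))*287 = (2131*(-1083))*287 = -2307873*287 = -662359551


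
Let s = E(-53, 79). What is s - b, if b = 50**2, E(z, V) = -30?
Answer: -2530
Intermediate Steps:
s = -30
b = 2500
s - b = -30 - 1*2500 = -30 - 2500 = -2530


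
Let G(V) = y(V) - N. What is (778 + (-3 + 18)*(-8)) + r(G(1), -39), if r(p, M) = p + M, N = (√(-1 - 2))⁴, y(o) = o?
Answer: 611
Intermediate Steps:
N = 9 (N = (√(-3))⁴ = (I*√3)⁴ = 9)
G(V) = -9 + V (G(V) = V - 1*9 = V - 9 = -9 + V)
r(p, M) = M + p
(778 + (-3 + 18)*(-8)) + r(G(1), -39) = (778 + (-3 + 18)*(-8)) + (-39 + (-9 + 1)) = (778 + 15*(-8)) + (-39 - 8) = (778 - 120) - 47 = 658 - 47 = 611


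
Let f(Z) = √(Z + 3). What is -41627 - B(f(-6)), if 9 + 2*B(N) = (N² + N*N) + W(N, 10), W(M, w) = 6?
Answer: -83245/2 ≈ -41623.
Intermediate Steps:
f(Z) = √(3 + Z)
B(N) = -3/2 + N² (B(N) = -9/2 + ((N² + N*N) + 6)/2 = -9/2 + ((N² + N²) + 6)/2 = -9/2 + (2*N² + 6)/2 = -9/2 + (6 + 2*N²)/2 = -9/2 + (3 + N²) = -3/2 + N²)
-41627 - B(f(-6)) = -41627 - (-3/2 + (√(3 - 6))²) = -41627 - (-3/2 + (√(-3))²) = -41627 - (-3/2 + (I*√3)²) = -41627 - (-3/2 - 3) = -41627 - 1*(-9/2) = -41627 + 9/2 = -83245/2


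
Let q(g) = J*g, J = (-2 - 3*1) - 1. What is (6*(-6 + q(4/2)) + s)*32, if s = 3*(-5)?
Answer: -3936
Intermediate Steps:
J = -6 (J = (-2 - 3) - 1 = -5 - 1 = -6)
q(g) = -6*g
s = -15
(6*(-6 + q(4/2)) + s)*32 = (6*(-6 - 24/2) - 15)*32 = (6*(-6 - 6*2) - 15)*32 = (6*(-6 - 12) - 15)*32 = (6*(-18) - 15)*32 = (-108 - 15)*32 = -123*32 = -3936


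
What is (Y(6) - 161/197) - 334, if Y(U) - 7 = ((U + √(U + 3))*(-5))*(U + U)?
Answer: -170960/197 ≈ -867.82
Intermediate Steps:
Y(U) = 7 + 2*U*(-5*U - 5*√(3 + U)) (Y(U) = 7 + ((U + √(U + 3))*(-5))*(U + U) = 7 + ((U + √(3 + U))*(-5))*(2*U) = 7 + (-5*U - 5*√(3 + U))*(2*U) = 7 + 2*U*(-5*U - 5*√(3 + U)))
(Y(6) - 161/197) - 334 = ((7 - 10*6² - 10*6*√(3 + 6)) - 161/197) - 334 = ((7 - 10*36 - 10*6*√9) - 161*1/197) - 334 = ((7 - 360 - 10*6*3) - 161/197) - 334 = ((7 - 360 - 180) - 161/197) - 334 = (-533 - 161/197) - 334 = -105162/197 - 334 = -170960/197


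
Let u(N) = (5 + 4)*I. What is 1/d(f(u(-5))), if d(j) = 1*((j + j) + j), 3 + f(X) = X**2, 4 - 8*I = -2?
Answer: 16/2043 ≈ 0.0078316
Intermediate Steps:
I = 3/4 (I = 1/2 - 1/8*(-2) = 1/2 + 1/4 = 3/4 ≈ 0.75000)
u(N) = 27/4 (u(N) = (5 + 4)*(3/4) = 9*(3/4) = 27/4)
f(X) = -3 + X**2
d(j) = 3*j (d(j) = 1*(2*j + j) = 1*(3*j) = 3*j)
1/d(f(u(-5))) = 1/(3*(-3 + (27/4)**2)) = 1/(3*(-3 + 729/16)) = 1/(3*(681/16)) = 1/(2043/16) = 16/2043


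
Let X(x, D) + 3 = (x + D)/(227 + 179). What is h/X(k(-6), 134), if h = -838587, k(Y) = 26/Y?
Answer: 1021398966/3265 ≈ 3.1283e+5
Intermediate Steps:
X(x, D) = -3 + D/406 + x/406 (X(x, D) = -3 + (x + D)/(227 + 179) = -3 + (D + x)/406 = -3 + (D + x)*(1/406) = -3 + (D/406 + x/406) = -3 + D/406 + x/406)
h/X(k(-6), 134) = -838587/(-3 + (1/406)*134 + (26/(-6))/406) = -838587/(-3 + 67/203 + (26*(-⅙))/406) = -838587/(-3 + 67/203 + (1/406)*(-13/3)) = -838587/(-3 + 67/203 - 13/1218) = -838587/(-3265/1218) = -838587*(-1218/3265) = 1021398966/3265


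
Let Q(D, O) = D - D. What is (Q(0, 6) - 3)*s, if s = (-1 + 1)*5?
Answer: 0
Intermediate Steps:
Q(D, O) = 0
s = 0 (s = 0*5 = 0)
(Q(0, 6) - 3)*s = (0 - 3)*0 = -3*0 = 0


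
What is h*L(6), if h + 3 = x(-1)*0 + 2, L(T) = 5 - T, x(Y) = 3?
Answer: 1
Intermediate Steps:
h = -1 (h = -3 + (3*0 + 2) = -3 + (0 + 2) = -3 + 2 = -1)
h*L(6) = -(5 - 1*6) = -(5 - 6) = -1*(-1) = 1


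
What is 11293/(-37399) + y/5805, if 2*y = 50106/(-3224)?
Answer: -70763021969/233311417560 ≈ -0.30330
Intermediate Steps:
y = -25053/3224 (y = (50106/(-3224))/2 = (50106*(-1/3224))/2 = (1/2)*(-25053/1612) = -25053/3224 ≈ -7.7708)
11293/(-37399) + y/5805 = 11293/(-37399) - 25053/3224/5805 = 11293*(-1/37399) - 25053/3224*1/5805 = -11293/37399 - 8351/6238440 = -70763021969/233311417560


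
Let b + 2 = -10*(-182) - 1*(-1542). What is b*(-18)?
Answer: -60480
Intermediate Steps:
b = 3360 (b = -2 + (-10*(-182) - 1*(-1542)) = -2 + (1820 + 1542) = -2 + 3362 = 3360)
b*(-18) = 3360*(-18) = -60480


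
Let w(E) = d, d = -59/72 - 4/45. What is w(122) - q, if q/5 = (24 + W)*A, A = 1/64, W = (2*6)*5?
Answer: -1793/240 ≈ -7.4708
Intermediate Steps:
W = 60 (W = 12*5 = 60)
A = 1/64 ≈ 0.015625
d = -109/120 (d = -59*1/72 - 4*1/45 = -59/72 - 4/45 = -109/120 ≈ -0.90833)
q = 105/16 (q = 5*((24 + 60)*(1/64)) = 5*(84*(1/64)) = 5*(21/16) = 105/16 ≈ 6.5625)
w(E) = -109/120
w(122) - q = -109/120 - 1*105/16 = -109/120 - 105/16 = -1793/240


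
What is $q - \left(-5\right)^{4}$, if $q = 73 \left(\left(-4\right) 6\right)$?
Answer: $-2377$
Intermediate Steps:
$q = -1752$ ($q = 73 \left(-24\right) = -1752$)
$q - \left(-5\right)^{4} = -1752 - \left(-5\right)^{4} = -1752 - 625 = -2377$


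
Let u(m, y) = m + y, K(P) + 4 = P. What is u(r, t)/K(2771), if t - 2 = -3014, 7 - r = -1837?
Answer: -1168/2767 ≈ -0.42212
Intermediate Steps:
r = 1844 (r = 7 - 1*(-1837) = 7 + 1837 = 1844)
K(P) = -4 + P
t = -3012 (t = 2 - 3014 = -3012)
u(r, t)/K(2771) = (1844 - 3012)/(-4 + 2771) = -1168/2767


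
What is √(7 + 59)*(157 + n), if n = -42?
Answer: 115*√66 ≈ 934.26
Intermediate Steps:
√(7 + 59)*(157 + n) = √(7 + 59)*(157 - 42) = √66*115 = 115*√66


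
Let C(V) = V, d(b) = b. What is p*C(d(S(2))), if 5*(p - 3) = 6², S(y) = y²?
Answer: 204/5 ≈ 40.800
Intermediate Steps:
p = 51/5 (p = 3 + (⅕)*6² = 3 + (⅕)*36 = 3 + 36/5 = 51/5 ≈ 10.200)
p*C(d(S(2))) = (51/5)*2² = (51/5)*4 = 204/5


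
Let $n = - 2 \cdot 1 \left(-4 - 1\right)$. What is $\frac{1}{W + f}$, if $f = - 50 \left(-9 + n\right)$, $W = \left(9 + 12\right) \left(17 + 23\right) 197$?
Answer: $\frac{1}{165430} \approx 6.0449 \cdot 10^{-6}$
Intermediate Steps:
$n = 10$ ($n = - 2 \cdot 1 \left(-5\right) = \left(-2\right) \left(-5\right) = 10$)
$W = 165480$ ($W = 21 \cdot 40 \cdot 197 = 840 \cdot 197 = 165480$)
$f = -50$ ($f = - 50 \left(-9 + 10\right) = \left(-50\right) 1 = -50$)
$\frac{1}{W + f} = \frac{1}{165480 - 50} = \frac{1}{165430}$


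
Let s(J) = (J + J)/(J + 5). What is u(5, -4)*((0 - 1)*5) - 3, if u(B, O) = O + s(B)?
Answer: 12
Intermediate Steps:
s(J) = 2*J/(5 + J) (s(J) = (2*J)/(5 + J) = 2*J/(5 + J))
u(B, O) = O + 2*B/(5 + B)
u(5, -4)*((0 - 1)*5) - 3 = ((2*5 - 4*(5 + 5))/(5 + 5))*((0 - 1)*5) - 3 = ((10 - 4*10)/10)*(-1*5) - 3 = ((10 - 40)/10)*(-5) - 3 = ((⅒)*(-30))*(-5) - 3 = -3*(-5) - 3 = 15 - 3 = 12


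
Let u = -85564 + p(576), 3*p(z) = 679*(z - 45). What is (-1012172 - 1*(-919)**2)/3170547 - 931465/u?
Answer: -1005843933694/36587055531 ≈ -27.492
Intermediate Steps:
p(z) = -10185 + 679*z/3 (p(z) = (679*(z - 45))/3 = (679*(-45 + z))/3 = (-30555 + 679*z)/3 = -10185 + 679*z/3)
u = 34619 (u = -85564 + (-10185 + (679/3)*576) = -85564 + (-10185 + 130368) = -85564 + 120183 = 34619)
(-1012172 - 1*(-919)**2)/3170547 - 931465/u = (-1012172 - 1*(-919)**2)/3170547 - 931465/34619 = (-1012172 - 1*844561)*(1/3170547) - 931465*1/34619 = (-1012172 - 844561)*(1/3170547) - 931465/34619 = -1856733*1/3170547 - 931465/34619 = -618911/1056849 - 931465/34619 = -1005843933694/36587055531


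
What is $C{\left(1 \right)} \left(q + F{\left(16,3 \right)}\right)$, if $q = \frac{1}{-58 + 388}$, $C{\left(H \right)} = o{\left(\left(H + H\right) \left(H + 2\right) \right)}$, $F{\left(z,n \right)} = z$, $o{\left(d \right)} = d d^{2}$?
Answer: $\frac{190116}{55} \approx 3456.7$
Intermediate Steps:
$o{\left(d \right)} = d^{3}$
$C{\left(H \right)} = 8 H^{3} \left(2 + H\right)^{3}$ ($C{\left(H \right)} = \left(\left(H + H\right) \left(H + 2\right)\right)^{3} = \left(2 H \left(2 + H\right)\right)^{3} = 8 H^{3} \left(2 + H\right)^{3}$)
$q = \frac{1}{330} \approx 0.0030303$
$C{\left(1 \right)} \left(q + F{\left(16,3 \right)}\right) = 8 \cdot 1^{3} \left(2 + 1\right)^{3} \left(\frac{1}{330} + 16\right) = 8 \cdot 1 \cdot 3^{3} \cdot \frac{5281}{330} = 8 \cdot 1 \cdot 27 \cdot \frac{5281}{330} = 216 \cdot \frac{5281}{330} = \frac{190116}{55}$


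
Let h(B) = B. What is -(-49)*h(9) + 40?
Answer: 481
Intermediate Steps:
-(-49)*h(9) + 40 = -(-49)*9 + 40 = -49*(-9) + 40 = 441 + 40 = 481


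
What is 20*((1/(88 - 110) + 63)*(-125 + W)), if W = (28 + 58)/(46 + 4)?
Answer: -1707428/11 ≈ -1.5522e+5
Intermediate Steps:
W = 43/25 (W = 86/50 = 86*(1/50) = 43/25 ≈ 1.7200)
20*((1/(88 - 110) + 63)*(-125 + W)) = 20*((1/(88 - 110) + 63)*(-125 + 43/25)) = 20*((1/(-22) + 63)*(-3082/25)) = 20*((-1/22 + 63)*(-3082/25)) = 20*((1385/22)*(-3082/25)) = 20*(-426857/55) = -1707428/11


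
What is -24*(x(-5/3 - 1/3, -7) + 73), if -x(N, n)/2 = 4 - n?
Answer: -1224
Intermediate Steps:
x(N, n) = -8 + 2*n (x(N, n) = -2*(4 - n) = -8 + 2*n)
-24*(x(-5/3 - 1/3, -7) + 73) = -24*((-8 + 2*(-7)) + 73) = -24*((-8 - 14) + 73) = -24*(-22 + 73) = -24*51 = -1224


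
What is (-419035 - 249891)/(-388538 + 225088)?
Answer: 334463/81725 ≈ 4.0925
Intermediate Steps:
(-419035 - 249891)/(-388538 + 225088) = -668926/(-163450) = -668926*(-1/163450) = 334463/81725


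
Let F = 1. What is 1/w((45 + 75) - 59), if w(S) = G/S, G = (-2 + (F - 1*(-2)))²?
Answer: 61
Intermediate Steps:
G = 1 (G = (-2 + (1 - 1*(-2)))² = (-2 + (1 + 2))² = (-2 + 3)² = 1² = 1)
w(S) = 1/S
1/w((45 + 75) - 59) = 1/(1/((45 + 75) - 59)) = 1/(1/(120 - 59)) = 1/(1/61) = 61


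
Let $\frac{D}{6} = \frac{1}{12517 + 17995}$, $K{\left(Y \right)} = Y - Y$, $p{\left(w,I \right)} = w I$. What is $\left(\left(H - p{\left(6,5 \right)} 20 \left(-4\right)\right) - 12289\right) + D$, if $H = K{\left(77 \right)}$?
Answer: $- \frac{150866581}{15256} \approx -9889.0$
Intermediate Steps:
$p{\left(w,I \right)} = I w$
$K{\left(Y \right)} = 0$
$H = 0$
$D = \frac{3}{15256}$ ($D = \frac{6}{12517 + 17995} = \frac{6}{30512} = 6 \cdot \frac{1}{30512} = \frac{3}{15256} \approx 0.00019664$)
$\left(\left(H - p{\left(6,5 \right)} 20 \left(-4\right)\right) - 12289\right) + D = \left(\left(0 - 5 \cdot 6 \cdot 20 \left(-4\right)\right) - 12289\right) + \frac{3}{15256} = \left(\left(0 - 30 \cdot 20 \left(-4\right)\right) - 12289\right) + \frac{3}{15256} = \left(\left(0 - 600 \left(-4\right)\right) - 12289\right) + \frac{3}{15256} = \left(\left(0 - -2400\right) - 12289\right) + \frac{3}{15256} = \left(\left(0 + 2400\right) - 12289\right) + \frac{3}{15256} = \left(2400 - 12289\right) + \frac{3}{15256} = -9889 + \frac{3}{15256} = - \frac{150866581}{15256}$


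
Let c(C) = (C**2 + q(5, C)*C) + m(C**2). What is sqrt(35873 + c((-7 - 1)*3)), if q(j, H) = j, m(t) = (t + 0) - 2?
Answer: sqrt(36903) ≈ 192.10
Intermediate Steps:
m(t) = -2 + t (m(t) = t - 2 = -2 + t)
c(C) = -2 + 2*C**2 + 5*C (c(C) = (C**2 + 5*C) + (-2 + C**2) = -2 + 2*C**2 + 5*C)
sqrt(35873 + c((-7 - 1)*3)) = sqrt(35873 + (-2 + 2*((-7 - 1)*3)**2 + 5*((-7 - 1)*3))) = sqrt(35873 + (-2 + 2*(-8*3)**2 + 5*(-8*3))) = sqrt(35873 + (-2 + 2*(-24)**2 + 5*(-24))) = sqrt(35873 + (-2 + 2*576 - 120)) = sqrt(35873 + (-2 + 1152 - 120)) = sqrt(35873 + 1030) = sqrt(36903)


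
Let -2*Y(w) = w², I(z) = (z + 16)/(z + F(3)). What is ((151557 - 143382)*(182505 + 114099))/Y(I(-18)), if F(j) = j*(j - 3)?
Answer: -392807507400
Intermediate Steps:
F(j) = j*(-3 + j)
I(z) = (16 + z)/z (I(z) = (z + 16)/(z + 3*(-3 + 3)) = (16 + z)/(z + 3*0) = (16 + z)/(z + 0) = (16 + z)/z)
Y(w) = -w²/2
((151557 - 143382)*(182505 + 114099))/Y(I(-18)) = ((151557 - 143382)*(182505 + 114099))/((-(16 - 18)²/324/2)) = (8175*296604)/((-(-1/18*(-2))²/2)) = 2424737700/((-(⅑)²/2)) = 2424737700/((-½*1/81)) = 2424737700/(-1/162) = 2424737700*(-162) = -392807507400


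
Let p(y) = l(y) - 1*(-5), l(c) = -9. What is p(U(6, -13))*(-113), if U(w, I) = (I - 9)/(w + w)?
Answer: 452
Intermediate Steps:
U(w, I) = (-9 + I)/(2*w) (U(w, I) = (-9 + I)/((2*w)) = (-9 + I)*(1/(2*w)) = (-9 + I)/(2*w))
p(y) = -4 (p(y) = -9 - 1*(-5) = -9 + 5 = -4)
p(U(6, -13))*(-113) = -4*(-113) = 452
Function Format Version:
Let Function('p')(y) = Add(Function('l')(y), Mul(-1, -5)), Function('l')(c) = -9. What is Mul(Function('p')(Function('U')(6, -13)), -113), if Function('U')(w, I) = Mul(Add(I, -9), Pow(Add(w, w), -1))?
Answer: 452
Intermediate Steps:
Function('U')(w, I) = Mul(Rational(1, 2), Pow(w, -1), Add(-9, I)) (Function('U')(w, I) = Mul(Add(-9, I), Pow(Mul(2, w), -1)) = Mul(Add(-9, I), Mul(Rational(1, 2), Pow(w, -1))) = Mul(Rational(1, 2), Pow(w, -1), Add(-9, I)))
Function('p')(y) = -4 (Function('p')(y) = Add(-9, Mul(-1, -5)) = Add(-9, 5) = -4)
Mul(Function('p')(Function('U')(6, -13)), -113) = Mul(-4, -113) = 452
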